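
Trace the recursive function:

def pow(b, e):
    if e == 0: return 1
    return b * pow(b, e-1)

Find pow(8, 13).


pow(8, 13)
= 8 * pow(8, 12)
= 8 * 8 * pow(8, 11)
= 8 * 8 * 8 * pow(8, 10)
= 8 * 8 * 8 * 8 * pow(8, 9)
= 8 * 8 * 8 * 8 * 8 * pow(8, 8)
= 8 * 8 * 8 * 8 * 8 * 8 * pow(8, 7)
= 8 * 8 * 8 * 8 * 8 * 8 * 8 * pow(8, 6)
= 8 * 8 * 8 * 8 * 8 * 8 * 8 * 8 * pow(8, 5)
= 8 * 8 * 8 * 8 * 8 * 8 * 8 * 8 * 8 * pow(8, 4)
= 8 * 8 * 8 * 8 * 8 * 8 * 8 * 8 * 8 * 8 * pow(8, 3)
= 8 * 8 * 8 * 8 * 8 * 8 * 8 * 8 * 8 * 8 * 8 * pow(8, 2)
= 8 * 8 * 8 * 8 * 8 * 8 * 8 * 8 * 8 * 8 * 8 * 8 * pow(8, 1)
= 8 * 8 * 8 * 8 * 8 * 8 * 8 * 8 * 8 * 8 * 8 * 8 * 8 * pow(8, 0)
= 8 * 8 * 8 * 8 * 8 * 8 * 8 * 8 * 8 * 8 * 8 * 8 * 8 * 1
= 549755813888

549755813888


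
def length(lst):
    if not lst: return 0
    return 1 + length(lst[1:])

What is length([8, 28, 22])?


length([8, 28, 22]) = 1 + length([28, 22])
length([28, 22]) = 1 + length([22])
length([22]) = 1 + length([])
length([]) = 0  (base case)
Unwinding: 1 + 1 + 1 + 0 = 3

3


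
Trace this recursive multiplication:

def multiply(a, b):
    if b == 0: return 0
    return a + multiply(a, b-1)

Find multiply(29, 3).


multiply(29, 3) = 29 + multiply(29, 2)
multiply(29, 2) = 29 + multiply(29, 1)
multiply(29, 1) = 29 + multiply(29, 0)
multiply(29, 0) = 0  (base case)
Total: 29 + 29 + 29 + 0 = 87

87


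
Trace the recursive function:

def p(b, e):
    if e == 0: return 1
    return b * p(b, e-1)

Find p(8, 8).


p(8, 8)
= 8 * p(8, 7)
= 8 * 8 * p(8, 6)
= 8 * 8 * 8 * p(8, 5)
= 8 * 8 * 8 * 8 * p(8, 4)
= 8 * 8 * 8 * 8 * 8 * p(8, 3)
= 8 * 8 * 8 * 8 * 8 * 8 * p(8, 2)
= 8 * 8 * 8 * 8 * 8 * 8 * 8 * p(8, 1)
= 8 * 8 * 8 * 8 * 8 * 8 * 8 * 8 * p(8, 0)
= 8 * 8 * 8 * 8 * 8 * 8 * 8 * 8 * 1
= 16777216

16777216


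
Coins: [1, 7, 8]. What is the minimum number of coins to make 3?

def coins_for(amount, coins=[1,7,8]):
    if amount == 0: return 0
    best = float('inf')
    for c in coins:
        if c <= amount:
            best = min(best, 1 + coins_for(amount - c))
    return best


Building up with DP:
coins_for(0) = 0
coins_for(1) = min(1+coins_for(0)=1+0=1) = 1
coins_for(2) = min(1+coins_for(1)=1+1=2) = 2
coins_for(3) = min(1+coins_for(2)=1+2=3) = 3

3


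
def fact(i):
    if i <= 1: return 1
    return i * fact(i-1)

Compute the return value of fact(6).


fact(6)
= 6 * fact(5)
= 6 * 5 * fact(4)
= 6 * 5 * 4 * fact(3)
= 6 * 5 * 4 * 3 * fact(2)
= 6 * 5 * 4 * 3 * 2 * fact(1)
= 6 * 5 * 4 * 3 * 2 * 1
= 720

720


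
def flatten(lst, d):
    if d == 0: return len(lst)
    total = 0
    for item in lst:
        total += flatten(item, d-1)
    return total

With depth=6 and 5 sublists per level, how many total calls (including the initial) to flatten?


At depth 0 (root): 1 call
At depth 1: each of 1 parents calls flatten on 5 children = 5 calls
At depth 2: each of 5 parents calls flatten on 5 children = 25 calls
At depth 3: each of 25 parents calls flatten on 5 children = 125 calls
At depth 4: each of 125 parents calls flatten on 5 children = 625 calls
At depth 5: each of 625 parents calls flatten on 5 children = 3125 calls
At depth 6: each of 3125 parents calls flatten on 5 children = 15625 calls
Total: 1 + 5 + 25 + 125 + 625 + 3125 + 15625 = 19531

19531


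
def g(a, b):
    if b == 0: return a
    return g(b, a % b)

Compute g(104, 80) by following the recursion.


g(104, 80) = g(80, 24)
g(80, 24) = g(24, 8)
g(24, 8) = g(8, 0)
g(8, 0) = 8  (base case)

8


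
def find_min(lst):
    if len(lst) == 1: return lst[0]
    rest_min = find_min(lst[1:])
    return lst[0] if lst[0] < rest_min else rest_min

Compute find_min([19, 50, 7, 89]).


find_min([19, 50, 7, 89]): compare 19 with find_min([50, 7, 89])
find_min([50, 7, 89]): compare 50 with find_min([7, 89])
find_min([7, 89]): compare 7 with find_min([89])
find_min([89]) = 89  (base case)
Compare 7 with 89 -> 7
Compare 50 with 7 -> 7
Compare 19 with 7 -> 7

7


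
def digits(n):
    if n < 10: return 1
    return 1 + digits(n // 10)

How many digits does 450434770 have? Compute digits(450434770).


digits(450434770) = 1 + digits(45043477)
digits(45043477) = 1 + digits(4504347)
digits(4504347) = 1 + digits(450434)
digits(450434) = 1 + digits(45043)
digits(45043) = 1 + digits(4504)
digits(4504) = 1 + digits(450)
digits(450) = 1 + digits(45)
digits(45) = 1 + digits(4)
digits(4) = 1  (base case: 4 < 10)
Unwinding: 1 + 1 + 1 + 1 + 1 + 1 + 1 + 1 + 1 = 9

9


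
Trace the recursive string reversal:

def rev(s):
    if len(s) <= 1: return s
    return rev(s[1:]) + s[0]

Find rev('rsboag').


rev('rsboag') = rev('sboag') + 'r'
rev('sboag') = rev('boag') + 's'
rev('boag') = rev('oag') + 'b'
rev('oag') = rev('ag') + 'o'
rev('ag') = rev('g') + 'a'
rev('g') = 'g'  (base case)
Concatenating: 'g' + 'a' + 'o' + 'b' + 's' + 'r' = 'gaobsr'

gaobsr


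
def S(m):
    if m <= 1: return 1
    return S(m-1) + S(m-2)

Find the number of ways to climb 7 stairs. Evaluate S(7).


Building up from base cases:
S(0) = 1
S(1) = 1
S(2) = S(1) + S(0) = 1 + 1 = 2
S(3) = S(2) + S(1) = 2 + 1 = 3
S(4) = S(3) + S(2) = 3 + 2 = 5
S(5) = S(4) + S(3) = 5 + 3 = 8
S(6) = S(5) + S(4) = 8 + 5 = 13
S(7) = S(6) + S(5) = 13 + 8 = 21

21


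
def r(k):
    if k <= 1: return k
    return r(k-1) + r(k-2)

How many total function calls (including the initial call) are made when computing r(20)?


Let C(n) = total calls for r(n)
C(0) = 1, C(1) = 1
C(2) = 1 + C(1) + C(0) = 1 + 1 + 1 = 3
C(3) = 1 + C(2) + C(1) = 1 + 3 + 1 = 5
C(4) = 1 + C(3) + C(2) = 1 + 5 + 3 = 9
C(5) = 1 + C(4) + C(3) = 1 + 9 + 5 = 15
C(6) = 1 + C(5) + C(4) = 1 + 15 + 9 = 25
C(7) = 1 + C(6) + C(5) = 1 + 25 + 15 = 41
C(8) = 1 + C(7) + C(6) = 1 + 41 + 25 = 67
C(9) = 1 + C(8) + C(7) = 1 + 67 + 41 = 109
C(10) = 1 + C(9) + C(8) = 1 + 109 + 67 = 177
C(11) = 1 + C(10) + C(9) = 1 + 177 + 109 = 287
C(12) = 1 + C(11) + C(10) = 1 + 287 + 177 = 465
C(13) = 1 + C(12) + C(11) = 1 + 465 + 287 = 753
C(14) = 1 + C(13) + C(12) = 1 + 753 + 465 = 1219
C(15) = 1 + C(14) + C(13) = 1 + 1219 + 753 = 1973
C(16) = 1 + C(15) + C(14) = 1 + 1973 + 1219 = 3193
C(17) = 1 + C(16) + C(15) = 1 + 3193 + 1973 = 5167
C(18) = 1 + C(17) + C(16) = 1 + 5167 + 3193 = 8361
C(19) = 1 + C(18) + C(17) = 1 + 8361 + 5167 = 13529
C(20) = 1 + C(19) + C(18) = 1 + 13529 + 8361 = 21891

21891


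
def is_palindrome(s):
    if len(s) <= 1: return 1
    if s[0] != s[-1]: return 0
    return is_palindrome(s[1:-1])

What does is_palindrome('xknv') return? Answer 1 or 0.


is_palindrome('xknv'): s[0]='x' != s[-1]='v' -> return 0
Result: 0 (not a palindrome)

0


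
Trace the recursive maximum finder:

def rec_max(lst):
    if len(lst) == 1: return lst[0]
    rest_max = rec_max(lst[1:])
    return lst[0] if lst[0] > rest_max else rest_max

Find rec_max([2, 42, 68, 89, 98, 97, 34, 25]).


rec_max([2, 42, 68, 89, 98, 97, 34, 25]): compare 2 with rec_max([42, 68, 89, 98, 97, 34, 25])
rec_max([42, 68, 89, 98, 97, 34, 25]): compare 42 with rec_max([68, 89, 98, 97, 34, 25])
rec_max([68, 89, 98, 97, 34, 25]): compare 68 with rec_max([89, 98, 97, 34, 25])
rec_max([89, 98, 97, 34, 25]): compare 89 with rec_max([98, 97, 34, 25])
rec_max([98, 97, 34, 25]): compare 98 with rec_max([97, 34, 25])
rec_max([97, 34, 25]): compare 97 with rec_max([34, 25])
rec_max([34, 25]): compare 34 with rec_max([25])
rec_max([25]) = 25  (base case)
Compare 34 with 25 -> 34
Compare 97 with 34 -> 97
Compare 98 with 97 -> 98
Compare 89 with 98 -> 98
Compare 68 with 98 -> 98
Compare 42 with 98 -> 98
Compare 2 with 98 -> 98

98


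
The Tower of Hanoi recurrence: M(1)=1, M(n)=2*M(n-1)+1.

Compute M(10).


M(10) = 2 * M(9) + 1
M(9) = 2 * M(8) + 1
M(8) = 2 * M(7) + 1
M(7) = 2 * M(6) + 1
M(6) = 2 * M(5) + 1
M(5) = 2 * M(4) + 1
M(4) = 2 * M(3) + 1
M(3) = 2 * M(2) + 1
M(2) = 2 * M(1) + 1
M(1) = 1  (base case)
M(2) = 2 * 1 + 1 = 3
M(3) = 2 * 3 + 1 = 7
M(4) = 2 * 7 + 1 = 15
M(5) = 2 * 15 + 1 = 31
M(6) = 2 * 31 + 1 = 63
M(7) = 2 * 63 + 1 = 127
M(8) = 2 * 127 + 1 = 255
M(9) = 2 * 255 + 1 = 511
M(10) = 2 * 511 + 1 = 1023

1023


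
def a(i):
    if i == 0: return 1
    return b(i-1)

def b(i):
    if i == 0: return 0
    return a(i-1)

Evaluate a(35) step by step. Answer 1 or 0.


a(35) = b(34)
b(34) = a(33)
a(33) = b(32)
b(32) = a(31)
a(31) = b(30)
b(30) = a(29)
a(29) = b(28)
b(28) = a(27)
a(27) = b(26)
b(26) = a(25)
a(25) = b(24)
b(24) = a(23)
a(23) = b(22)
b(22) = a(21)
a(21) = b(20)
b(20) = a(19)
a(19) = b(18)
b(18) = a(17)
a(17) = b(16)
b(16) = a(15)
a(15) = b(14)
b(14) = a(13)
a(13) = b(12)
b(12) = a(11)
a(11) = b(10)
b(10) = a(9)
a(9) = b(8)
b(8) = a(7)
a(7) = b(6)
b(6) = a(5)
a(5) = b(4)
b(4) = a(3)
a(3) = b(2)
b(2) = a(1)
a(1) = b(0)
b(0) = 0  (base case)
Result: 0

0


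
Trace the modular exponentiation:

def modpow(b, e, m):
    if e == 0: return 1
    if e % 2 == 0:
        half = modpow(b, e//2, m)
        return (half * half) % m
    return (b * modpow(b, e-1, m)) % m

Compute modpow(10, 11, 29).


modpow(10, 11, 29): e is odd, compute modpow(10, 10, 29)
  modpow(10, 10, 29): e is even, compute modpow(10, 5, 29)
    modpow(10, 5, 29): e is odd, compute modpow(10, 4, 29)
      modpow(10, 4, 29): e is even, compute modpow(10, 2, 29)
        modpow(10, 2, 29): e is even, compute modpow(10, 1, 29)
          modpow(10, 1, 29): e is odd, compute modpow(10, 0, 29)
          modpow(10, 0, 29) = 1
          (10 * 1) % 29 = 10
        half=10, (10*10) % 29 = 13
      half=13, (13*13) % 29 = 24
    (10 * 24) % 29 = 8
  half=8, (8*8) % 29 = 6
(10 * 6) % 29 = 2

2


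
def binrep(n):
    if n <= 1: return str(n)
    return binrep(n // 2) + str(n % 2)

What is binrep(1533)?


binrep(1533) = binrep(766) + '1'
binrep(766) = binrep(383) + '0'
binrep(383) = binrep(191) + '1'
binrep(191) = binrep(95) + '1'
binrep(95) = binrep(47) + '1'
binrep(47) = binrep(23) + '1'
binrep(23) = binrep(11) + '1'
binrep(11) = binrep(5) + '1'
binrep(5) = binrep(2) + '1'
binrep(2) = binrep(1) + '0'
binrep(1) = '1'  (base case)
Concatenating: '1' + '0' + '1' + '1' + '1' + '1' + '1' + '1' + '1' + '0' + '1' = '10111111101'

10111111101


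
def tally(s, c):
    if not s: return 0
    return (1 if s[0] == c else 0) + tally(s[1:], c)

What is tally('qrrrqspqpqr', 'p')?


s[0]='q' != 'p' -> 0
s[0]='r' != 'p' -> 0
s[0]='r' != 'p' -> 0
s[0]='r' != 'p' -> 0
s[0]='q' != 'p' -> 0
s[0]='s' != 'p' -> 0
s[0]='p' == 'p' -> 1
s[0]='q' != 'p' -> 0
s[0]='p' == 'p' -> 1
s[0]='q' != 'p' -> 0
s[0]='r' != 'p' -> 0
Sum: 0 + 0 + 0 + 0 + 0 + 0 + 1 + 0 + 1 + 0 + 0 = 2

2


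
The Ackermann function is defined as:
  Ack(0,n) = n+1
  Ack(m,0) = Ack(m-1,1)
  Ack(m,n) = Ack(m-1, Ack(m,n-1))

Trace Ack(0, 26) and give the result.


Ack(0, 26) = 27
Result: Ack(0, 26) = 27

27


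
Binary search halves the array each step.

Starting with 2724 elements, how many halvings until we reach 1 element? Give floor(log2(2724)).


2724 / 2 = 1362
1362 / 2 = 681
681 / 2 = 340
340 / 2 = 170
170 / 2 = 85
85 / 2 = 42
42 / 2 = 21
21 / 2 = 10
10 / 2 = 5
5 / 2 = 2
2 / 2 = 1
Reached 1 after 11 halvings

11


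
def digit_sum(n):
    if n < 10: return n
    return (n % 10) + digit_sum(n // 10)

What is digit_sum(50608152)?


digit_sum(50608152) = 2 + digit_sum(5060815)
digit_sum(5060815) = 5 + digit_sum(506081)
digit_sum(506081) = 1 + digit_sum(50608)
digit_sum(50608) = 8 + digit_sum(5060)
digit_sum(5060) = 0 + digit_sum(506)
digit_sum(506) = 6 + digit_sum(50)
digit_sum(50) = 0 + digit_sum(5)
digit_sum(5) = 5  (base case)
Total: 2 + 5 + 1 + 8 + 0 + 6 + 0 + 5 = 27

27


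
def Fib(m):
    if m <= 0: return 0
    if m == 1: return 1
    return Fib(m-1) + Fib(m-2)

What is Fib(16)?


Computing Fib(16) bottom-up:
Fib(0) = 0
Fib(1) = 1
Fib(2) = Fib(1) + Fib(0) = 1 + 0 = 1
Fib(3) = Fib(2) + Fib(1) = 1 + 1 = 2
Fib(4) = Fib(3) + Fib(2) = 2 + 1 = 3
Fib(5) = Fib(4) + Fib(3) = 3 + 2 = 5
Fib(6) = Fib(5) + Fib(4) = 5 + 3 = 8
Fib(7) = Fib(6) + Fib(5) = 8 + 5 = 13
Fib(8) = Fib(7) + Fib(6) = 13 + 8 = 21
Fib(9) = Fib(8) + Fib(7) = 21 + 13 = 34
Fib(10) = Fib(9) + Fib(8) = 34 + 21 = 55
Fib(11) = Fib(10) + Fib(9) = 55 + 34 = 89
Fib(12) = Fib(11) + Fib(10) = 89 + 55 = 144
Fib(13) = Fib(12) + Fib(11) = 144 + 89 = 233
Fib(14) = Fib(13) + Fib(12) = 233 + 144 = 377
Fib(15) = Fib(14) + Fib(13) = 377 + 233 = 610
Fib(16) = Fib(15) + Fib(14) = 610 + 377 = 987

987


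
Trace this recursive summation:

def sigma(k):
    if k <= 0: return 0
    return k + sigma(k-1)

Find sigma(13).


sigma(13)
= 13 + 12 + 11 + 10 + 9 + 8 + 7 + 6 + 5 + 4 + 3 + 2 + 1 + sigma(0)
= 13 + 12 + 11 + 10 + 9 + 8 + 7 + 6 + 5 + 4 + 3 + 2 + 1 + 0
= 91

91


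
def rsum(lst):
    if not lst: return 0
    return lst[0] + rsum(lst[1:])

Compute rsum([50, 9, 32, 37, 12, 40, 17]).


rsum([50, 9, 32, 37, 12, 40, 17]) = 50 + rsum([9, 32, 37, 12, 40, 17])
rsum([9, 32, 37, 12, 40, 17]) = 9 + rsum([32, 37, 12, 40, 17])
rsum([32, 37, 12, 40, 17]) = 32 + rsum([37, 12, 40, 17])
rsum([37, 12, 40, 17]) = 37 + rsum([12, 40, 17])
rsum([12, 40, 17]) = 12 + rsum([40, 17])
rsum([40, 17]) = 40 + rsum([17])
rsum([17]) = 17 + rsum([])
rsum([]) = 0  (base case)
Total: 50 + 9 + 32 + 37 + 12 + 40 + 17 + 0 = 197

197


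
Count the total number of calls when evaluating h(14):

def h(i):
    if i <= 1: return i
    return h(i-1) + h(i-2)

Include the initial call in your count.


Let C(n) = total calls for h(n)
C(0) = 1, C(1) = 1
C(2) = 1 + C(1) + C(0) = 1 + 1 + 1 = 3
C(3) = 1 + C(2) + C(1) = 1 + 3 + 1 = 5
C(4) = 1 + C(3) + C(2) = 1 + 5 + 3 = 9
C(5) = 1 + C(4) + C(3) = 1 + 9 + 5 = 15
C(6) = 1 + C(5) + C(4) = 1 + 15 + 9 = 25
C(7) = 1 + C(6) + C(5) = 1 + 25 + 15 = 41
C(8) = 1 + C(7) + C(6) = 1 + 41 + 25 = 67
C(9) = 1 + C(8) + C(7) = 1 + 67 + 41 = 109
C(10) = 1 + C(9) + C(8) = 1 + 109 + 67 = 177
C(11) = 1 + C(10) + C(9) = 1 + 177 + 109 = 287
C(12) = 1 + C(11) + C(10) = 1 + 287 + 177 = 465
C(13) = 1 + C(12) + C(11) = 1 + 465 + 287 = 753
C(14) = 1 + C(13) + C(12) = 1 + 753 + 465 = 1219

1219


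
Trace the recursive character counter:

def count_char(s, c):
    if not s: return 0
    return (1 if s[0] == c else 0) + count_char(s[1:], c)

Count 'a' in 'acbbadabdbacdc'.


s[0]='a' == 'a' -> 1
s[0]='c' != 'a' -> 0
s[0]='b' != 'a' -> 0
s[0]='b' != 'a' -> 0
s[0]='a' == 'a' -> 1
s[0]='d' != 'a' -> 0
s[0]='a' == 'a' -> 1
s[0]='b' != 'a' -> 0
s[0]='d' != 'a' -> 0
s[0]='b' != 'a' -> 0
s[0]='a' == 'a' -> 1
s[0]='c' != 'a' -> 0
s[0]='d' != 'a' -> 0
s[0]='c' != 'a' -> 0
Sum: 1 + 0 + 0 + 0 + 1 + 0 + 1 + 0 + 0 + 0 + 1 + 0 + 0 + 0 = 4

4


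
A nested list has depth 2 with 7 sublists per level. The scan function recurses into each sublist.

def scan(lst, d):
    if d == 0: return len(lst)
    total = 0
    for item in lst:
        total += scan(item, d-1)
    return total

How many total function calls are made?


At depth 0 (root): 1 call
At depth 1: each of 1 parents calls scan on 7 children = 7 calls
At depth 2: each of 7 parents calls scan on 7 children = 49 calls
Total: 1 + 7 + 49 = 57

57


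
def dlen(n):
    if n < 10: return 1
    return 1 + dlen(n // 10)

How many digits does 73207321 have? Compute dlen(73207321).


dlen(73207321) = 1 + dlen(7320732)
dlen(7320732) = 1 + dlen(732073)
dlen(732073) = 1 + dlen(73207)
dlen(73207) = 1 + dlen(7320)
dlen(7320) = 1 + dlen(732)
dlen(732) = 1 + dlen(73)
dlen(73) = 1 + dlen(7)
dlen(7) = 1  (base case: 7 < 10)
Unwinding: 1 + 1 + 1 + 1 + 1 + 1 + 1 + 1 = 8

8


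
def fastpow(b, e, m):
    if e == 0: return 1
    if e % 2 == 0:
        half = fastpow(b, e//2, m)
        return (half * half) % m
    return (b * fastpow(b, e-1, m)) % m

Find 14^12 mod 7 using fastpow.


fastpow(14, 12, 7): e is even, compute fastpow(14, 6, 7)
  fastpow(14, 6, 7): e is even, compute fastpow(14, 3, 7)
    fastpow(14, 3, 7): e is odd, compute fastpow(14, 2, 7)
      fastpow(14, 2, 7): e is even, compute fastpow(14, 1, 7)
        fastpow(14, 1, 7): e is odd, compute fastpow(14, 0, 7)
          fastpow(14, 0, 7) = 1
        (14 * 1) % 7 = 0
      half=0, (0*0) % 7 = 0
    (14 * 0) % 7 = 0
  half=0, (0*0) % 7 = 0
half=0, (0*0) % 7 = 0

0


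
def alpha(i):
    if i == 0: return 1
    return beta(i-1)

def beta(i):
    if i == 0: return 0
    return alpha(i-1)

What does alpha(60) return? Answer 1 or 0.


alpha(60) = beta(59)
beta(59) = alpha(58)
alpha(58) = beta(57)
beta(57) = alpha(56)
alpha(56) = beta(55)
beta(55) = alpha(54)
alpha(54) = beta(53)
beta(53) = alpha(52)
alpha(52) = beta(51)
beta(51) = alpha(50)
alpha(50) = beta(49)
beta(49) = alpha(48)
alpha(48) = beta(47)
beta(47) = alpha(46)
alpha(46) = beta(45)
beta(45) = alpha(44)
alpha(44) = beta(43)
beta(43) = alpha(42)
alpha(42) = beta(41)
beta(41) = alpha(40)
alpha(40) = beta(39)
beta(39) = alpha(38)
alpha(38) = beta(37)
beta(37) = alpha(36)
alpha(36) = beta(35)
beta(35) = alpha(34)
alpha(34) = beta(33)
beta(33) = alpha(32)
alpha(32) = beta(31)
beta(31) = alpha(30)
alpha(30) = beta(29)
beta(29) = alpha(28)
alpha(28) = beta(27)
beta(27) = alpha(26)
alpha(26) = beta(25)
beta(25) = alpha(24)
alpha(24) = beta(23)
beta(23) = alpha(22)
alpha(22) = beta(21)
beta(21) = alpha(20)
alpha(20) = beta(19)
beta(19) = alpha(18)
alpha(18) = beta(17)
beta(17) = alpha(16)
alpha(16) = beta(15)
beta(15) = alpha(14)
alpha(14) = beta(13)
beta(13) = alpha(12)
alpha(12) = beta(11)
beta(11) = alpha(10)
alpha(10) = beta(9)
beta(9) = alpha(8)
alpha(8) = beta(7)
beta(7) = alpha(6)
alpha(6) = beta(5)
beta(5) = alpha(4)
alpha(4) = beta(3)
beta(3) = alpha(2)
alpha(2) = beta(1)
beta(1) = alpha(0)
alpha(0) = 1  (base case)
Result: 1

1


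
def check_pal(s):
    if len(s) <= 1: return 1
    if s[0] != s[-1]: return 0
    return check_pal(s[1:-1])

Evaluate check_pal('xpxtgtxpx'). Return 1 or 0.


check_pal('xpxtgtxpx'): s[0]='x' == s[-1]='x' -> check check_pal('pxtgtxp')
check_pal('pxtgtxp'): s[0]='p' == s[-1]='p' -> check check_pal('xtgtx')
check_pal('xtgtx'): s[0]='x' == s[-1]='x' -> check check_pal('tgt')
check_pal('tgt'): s[0]='t' == s[-1]='t' -> check check_pal('g')
check_pal('g'): len <= 1 -> return 1  (base case)
Result: 1 (palindrome)

1


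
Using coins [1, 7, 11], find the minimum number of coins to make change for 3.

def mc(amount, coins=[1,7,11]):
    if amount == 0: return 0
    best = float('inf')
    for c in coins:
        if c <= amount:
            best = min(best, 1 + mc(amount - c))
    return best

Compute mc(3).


Building up with DP:
mc(0) = 0
mc(1) = min(1+mc(0)=1+0=1) = 1
mc(2) = min(1+mc(1)=1+1=2) = 2
mc(3) = min(1+mc(2)=1+2=3) = 3

3


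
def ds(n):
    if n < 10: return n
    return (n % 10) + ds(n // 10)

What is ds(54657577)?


ds(54657577) = 7 + ds(5465757)
ds(5465757) = 7 + ds(546575)
ds(546575) = 5 + ds(54657)
ds(54657) = 7 + ds(5465)
ds(5465) = 5 + ds(546)
ds(546) = 6 + ds(54)
ds(54) = 4 + ds(5)
ds(5) = 5  (base case)
Total: 7 + 7 + 5 + 7 + 5 + 6 + 4 + 5 = 46

46


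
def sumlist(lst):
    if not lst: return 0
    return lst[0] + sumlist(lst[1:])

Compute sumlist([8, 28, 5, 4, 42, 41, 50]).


sumlist([8, 28, 5, 4, 42, 41, 50]) = 8 + sumlist([28, 5, 4, 42, 41, 50])
sumlist([28, 5, 4, 42, 41, 50]) = 28 + sumlist([5, 4, 42, 41, 50])
sumlist([5, 4, 42, 41, 50]) = 5 + sumlist([4, 42, 41, 50])
sumlist([4, 42, 41, 50]) = 4 + sumlist([42, 41, 50])
sumlist([42, 41, 50]) = 42 + sumlist([41, 50])
sumlist([41, 50]) = 41 + sumlist([50])
sumlist([50]) = 50 + sumlist([])
sumlist([]) = 0  (base case)
Total: 8 + 28 + 5 + 4 + 42 + 41 + 50 + 0 = 178

178


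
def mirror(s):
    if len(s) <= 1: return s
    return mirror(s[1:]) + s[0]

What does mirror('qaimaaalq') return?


mirror('qaimaaalq') = mirror('aimaaalq') + 'q'
mirror('aimaaalq') = mirror('imaaalq') + 'a'
mirror('imaaalq') = mirror('maaalq') + 'i'
mirror('maaalq') = mirror('aaalq') + 'm'
mirror('aaalq') = mirror('aalq') + 'a'
mirror('aalq') = mirror('alq') + 'a'
mirror('alq') = mirror('lq') + 'a'
mirror('lq') = mirror('q') + 'l'
mirror('q') = 'q'  (base case)
Concatenating: 'q' + 'l' + 'a' + 'a' + 'a' + 'm' + 'i' + 'a' + 'q' = 'qlaaamiaq'

qlaaamiaq


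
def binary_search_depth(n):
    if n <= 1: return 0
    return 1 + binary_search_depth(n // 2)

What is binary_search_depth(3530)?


3530 / 2 = 1765
1765 / 2 = 882
882 / 2 = 441
441 / 2 = 220
220 / 2 = 110
110 / 2 = 55
55 / 2 = 27
27 / 2 = 13
13 / 2 = 6
6 / 2 = 3
3 / 2 = 1
Reached 1 after 11 halvings

11


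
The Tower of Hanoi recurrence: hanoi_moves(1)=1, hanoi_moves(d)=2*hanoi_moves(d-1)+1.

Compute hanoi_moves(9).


hanoi_moves(9) = 2 * hanoi_moves(8) + 1
hanoi_moves(8) = 2 * hanoi_moves(7) + 1
hanoi_moves(7) = 2 * hanoi_moves(6) + 1
hanoi_moves(6) = 2 * hanoi_moves(5) + 1
hanoi_moves(5) = 2 * hanoi_moves(4) + 1
hanoi_moves(4) = 2 * hanoi_moves(3) + 1
hanoi_moves(3) = 2 * hanoi_moves(2) + 1
hanoi_moves(2) = 2 * hanoi_moves(1) + 1
hanoi_moves(1) = 1  (base case)
hanoi_moves(2) = 2 * 1 + 1 = 3
hanoi_moves(3) = 2 * 3 + 1 = 7
hanoi_moves(4) = 2 * 7 + 1 = 15
hanoi_moves(5) = 2 * 15 + 1 = 31
hanoi_moves(6) = 2 * 31 + 1 = 63
hanoi_moves(7) = 2 * 63 + 1 = 127
hanoi_moves(8) = 2 * 127 + 1 = 255
hanoi_moves(9) = 2 * 255 + 1 = 511

511


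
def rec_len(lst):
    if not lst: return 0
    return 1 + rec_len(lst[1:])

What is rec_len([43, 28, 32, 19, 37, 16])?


rec_len([43, 28, 32, 19, 37, 16]) = 1 + rec_len([28, 32, 19, 37, 16])
rec_len([28, 32, 19, 37, 16]) = 1 + rec_len([32, 19, 37, 16])
rec_len([32, 19, 37, 16]) = 1 + rec_len([19, 37, 16])
rec_len([19, 37, 16]) = 1 + rec_len([37, 16])
rec_len([37, 16]) = 1 + rec_len([16])
rec_len([16]) = 1 + rec_len([])
rec_len([]) = 0  (base case)
Unwinding: 1 + 1 + 1 + 1 + 1 + 1 + 0 = 6

6


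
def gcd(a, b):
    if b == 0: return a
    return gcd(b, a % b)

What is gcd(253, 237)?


gcd(253, 237) = gcd(237, 16)
gcd(237, 16) = gcd(16, 13)
gcd(16, 13) = gcd(13, 3)
gcd(13, 3) = gcd(3, 1)
gcd(3, 1) = gcd(1, 0)
gcd(1, 0) = 1  (base case)

1


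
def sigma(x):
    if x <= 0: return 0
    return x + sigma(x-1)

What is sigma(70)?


sigma(70)
= 70 + 69 + 68 + 67 + 66 + 65 + 64 + 63 + 62 + 61 + 60 + 59 + 58 + 57 + 56 + 55 + 54 + 53 + 52 + 51 + 50 + 49 + 48 + 47 + 46 + 45 + 44 + 43 + 42 + 41 + 40 + 39 + 38 + 37 + 36 + 35 + 34 + 33 + 32 + 31 + 30 + 29 + 28 + 27 + 26 + 25 + 24 + 23 + 22 + 21 + 20 + 19 + 18 + 17 + 16 + 15 + 14 + 13 + 12 + 11 + 10 + 9 + 8 + 7 + 6 + 5 + 4 + 3 + 2 + 1 + sigma(0)
= 70 + 69 + 68 + 67 + 66 + 65 + 64 + 63 + 62 + 61 + 60 + 59 + 58 + 57 + 56 + 55 + 54 + 53 + 52 + 51 + 50 + 49 + 48 + 47 + 46 + 45 + 44 + 43 + 42 + 41 + 40 + 39 + 38 + 37 + 36 + 35 + 34 + 33 + 32 + 31 + 30 + 29 + 28 + 27 + 26 + 25 + 24 + 23 + 22 + 21 + 20 + 19 + 18 + 17 + 16 + 15 + 14 + 13 + 12 + 11 + 10 + 9 + 8 + 7 + 6 + 5 + 4 + 3 + 2 + 1 + 0
= 2485

2485


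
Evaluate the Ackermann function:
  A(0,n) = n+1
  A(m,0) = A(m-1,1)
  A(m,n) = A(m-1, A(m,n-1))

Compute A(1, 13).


A(1, 13) = A(0, A(1, 12))
  A(1, 12) = A(0, A(1, 11))
    A(1, 11) = A(0, A(1, 10))
      A(1, 10) = A(0, A(1, 9))
        A(1, 9) = A(0, A(1, 8))
          A(1, 8) = A(0, A(1, 7))
          A(1, 7) = A(0, A(1, 6))
          A(1, 6) = A(0, A(1, 5))
          A(1, 5) = A(0, A(1, 4))
          A(1, 4) = A(0, A(1, 3))
          A(1, 3) = A(0, A(1, 2))
          A(1, 2) = A(0, A(1, 1))
          A(1, 1) = A(0, A(1, 0))
          A(1, 0) = A(0, 1)
          A(0, 1) = 2
            = A(0, 2)
          A(0, 2) = 3
            = A(0, 3)
          A(0, 3) = 4
            = A(0, 4)
          A(0, 4) = 5
            = A(0, 5)
          A(0, 5) = 6
            = A(0, 6)
          A(0, 6) = 7
... (trace truncated)
Result: A(1, 13) = 15

15


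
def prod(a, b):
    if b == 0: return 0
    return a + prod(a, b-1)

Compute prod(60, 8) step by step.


prod(60, 8) = 60 + prod(60, 7)
prod(60, 7) = 60 + prod(60, 6)
prod(60, 6) = 60 + prod(60, 5)
prod(60, 5) = 60 + prod(60, 4)
prod(60, 4) = 60 + prod(60, 3)
prod(60, 3) = 60 + prod(60, 2)
prod(60, 2) = 60 + prod(60, 1)
prod(60, 1) = 60 + prod(60, 0)
prod(60, 0) = 0  (base case)
Total: 60 + 60 + 60 + 60 + 60 + 60 + 60 + 60 + 0 = 480

480


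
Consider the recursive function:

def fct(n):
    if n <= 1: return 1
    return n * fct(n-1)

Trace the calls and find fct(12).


fct(12)
= 12 * fct(11)
= 12 * 11 * fct(10)
= 12 * 11 * 10 * fct(9)
= 12 * 11 * 10 * 9 * fct(8)
= 12 * 11 * 10 * 9 * 8 * fct(7)
= 12 * 11 * 10 * 9 * 8 * 7 * fct(6)
= 12 * 11 * 10 * 9 * 8 * 7 * 6 * fct(5)
= 12 * 11 * 10 * 9 * 8 * 7 * 6 * 5 * fct(4)
= 12 * 11 * 10 * 9 * 8 * 7 * 6 * 5 * 4 * fct(3)
= 12 * 11 * 10 * 9 * 8 * 7 * 6 * 5 * 4 * 3 * fct(2)
= 12 * 11 * 10 * 9 * 8 * 7 * 6 * 5 * 4 * 3 * 2 * fct(1)
= 12 * 11 * 10 * 9 * 8 * 7 * 6 * 5 * 4 * 3 * 2 * 1
= 479001600

479001600


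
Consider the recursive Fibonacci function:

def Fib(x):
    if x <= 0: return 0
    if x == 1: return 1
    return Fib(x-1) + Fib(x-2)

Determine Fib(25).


Computing Fib(25) bottom-up:
Fib(0) = 0
Fib(1) = 1
Fib(2) = Fib(1) + Fib(0) = 1 + 0 = 1
Fib(3) = Fib(2) + Fib(1) = 1 + 1 = 2
Fib(4) = Fib(3) + Fib(2) = 2 + 1 = 3
Fib(5) = Fib(4) + Fib(3) = 3 + 2 = 5
Fib(6) = Fib(5) + Fib(4) = 5 + 3 = 8
Fib(7) = Fib(6) + Fib(5) = 8 + 5 = 13
Fib(8) = Fib(7) + Fib(6) = 13 + 8 = 21
Fib(9) = Fib(8) + Fib(7) = 21 + 13 = 34
Fib(10) = Fib(9) + Fib(8) = 34 + 21 = 55
Fib(11) = Fib(10) + Fib(9) = 55 + 34 = 89
Fib(12) = Fib(11) + Fib(10) = 89 + 55 = 144
Fib(13) = Fib(12) + Fib(11) = 144 + 89 = 233
Fib(14) = Fib(13) + Fib(12) = 233 + 144 = 377
Fib(15) = Fib(14) + Fib(13) = 377 + 233 = 610
Fib(16) = Fib(15) + Fib(14) = 610 + 377 = 987
Fib(17) = Fib(16) + Fib(15) = 987 + 610 = 1597
Fib(18) = Fib(17) + Fib(16) = 1597 + 987 = 2584
Fib(19) = Fib(18) + Fib(17) = 2584 + 1597 = 4181
Fib(20) = Fib(19) + Fib(18) = 4181 + 2584 = 6765
Fib(21) = Fib(20) + Fib(19) = 6765 + 4181 = 10946
Fib(22) = Fib(21) + Fib(20) = 10946 + 6765 = 17711
Fib(23) = Fib(22) + Fib(21) = 17711 + 10946 = 28657
Fib(24) = Fib(23) + Fib(22) = 28657 + 17711 = 46368
Fib(25) = Fib(24) + Fib(23) = 46368 + 28657 = 75025

75025


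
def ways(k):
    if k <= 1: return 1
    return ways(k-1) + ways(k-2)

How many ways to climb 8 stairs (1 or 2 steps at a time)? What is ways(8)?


Building up from base cases:
ways(0) = 1
ways(1) = 1
ways(2) = ways(1) + ways(0) = 1 + 1 = 2
ways(3) = ways(2) + ways(1) = 2 + 1 = 3
ways(4) = ways(3) + ways(2) = 3 + 2 = 5
ways(5) = ways(4) + ways(3) = 5 + 3 = 8
ways(6) = ways(5) + ways(4) = 8 + 5 = 13
ways(7) = ways(6) + ways(5) = 13 + 8 = 21
ways(8) = ways(7) + ways(6) = 21 + 13 = 34

34


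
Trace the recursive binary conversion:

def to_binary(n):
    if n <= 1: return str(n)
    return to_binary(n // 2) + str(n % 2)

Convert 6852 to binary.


to_binary(6852) = to_binary(3426) + '0'
to_binary(3426) = to_binary(1713) + '0'
to_binary(1713) = to_binary(856) + '1'
to_binary(856) = to_binary(428) + '0'
to_binary(428) = to_binary(214) + '0'
to_binary(214) = to_binary(107) + '0'
to_binary(107) = to_binary(53) + '1'
to_binary(53) = to_binary(26) + '1'
to_binary(26) = to_binary(13) + '0'
to_binary(13) = to_binary(6) + '1'
to_binary(6) = to_binary(3) + '0'
to_binary(3) = to_binary(1) + '1'
to_binary(1) = '1'  (base case)
Concatenating: '1' + '1' + '0' + '1' + '0' + '1' + '1' + '0' + '0' + '0' + '1' + '0' + '0' = '1101011000100'

1101011000100


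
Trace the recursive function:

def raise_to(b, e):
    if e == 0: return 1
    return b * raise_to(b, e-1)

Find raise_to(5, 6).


raise_to(5, 6)
= 5 * raise_to(5, 5)
= 5 * 5 * raise_to(5, 4)
= 5 * 5 * 5 * raise_to(5, 3)
= 5 * 5 * 5 * 5 * raise_to(5, 2)
= 5 * 5 * 5 * 5 * 5 * raise_to(5, 1)
= 5 * 5 * 5 * 5 * 5 * 5 * raise_to(5, 0)
= 5 * 5 * 5 * 5 * 5 * 5 * 1
= 15625

15625


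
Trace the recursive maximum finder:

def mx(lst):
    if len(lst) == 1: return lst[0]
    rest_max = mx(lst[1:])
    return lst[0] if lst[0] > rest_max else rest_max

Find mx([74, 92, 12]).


mx([74, 92, 12]): compare 74 with mx([92, 12])
mx([92, 12]): compare 92 with mx([12])
mx([12]) = 12  (base case)
Compare 92 with 12 -> 92
Compare 74 with 92 -> 92

92


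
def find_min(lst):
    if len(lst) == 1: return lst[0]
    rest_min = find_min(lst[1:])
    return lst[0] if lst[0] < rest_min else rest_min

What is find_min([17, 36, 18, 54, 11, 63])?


find_min([17, 36, 18, 54, 11, 63]): compare 17 with find_min([36, 18, 54, 11, 63])
find_min([36, 18, 54, 11, 63]): compare 36 with find_min([18, 54, 11, 63])
find_min([18, 54, 11, 63]): compare 18 with find_min([54, 11, 63])
find_min([54, 11, 63]): compare 54 with find_min([11, 63])
find_min([11, 63]): compare 11 with find_min([63])
find_min([63]) = 63  (base case)
Compare 11 with 63 -> 11
Compare 54 with 11 -> 11
Compare 18 with 11 -> 11
Compare 36 with 11 -> 11
Compare 17 with 11 -> 11

11


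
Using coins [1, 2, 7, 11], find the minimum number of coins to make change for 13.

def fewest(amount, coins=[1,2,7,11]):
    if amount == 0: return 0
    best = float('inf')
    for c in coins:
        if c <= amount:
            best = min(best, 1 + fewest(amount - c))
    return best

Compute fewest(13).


Building up with DP:
fewest(0) = 0
fewest(1) = min(1+fewest(0)=1+0=1) = 1
fewest(2) = min(1+fewest(1)=1+1=2, 1+fewest(0)=1+0=1) = 1
fewest(3) = min(1+fewest(2)=1+1=2, 1+fewest(1)=1+1=2) = 2
fewest(4) = min(1+fewest(3)=1+2=3, 1+fewest(2)=1+1=2) = 2
fewest(5) = min(1+fewest(4)=1+2=3, 1+fewest(3)=1+2=3) = 3
fewest(6) = min(1+fewest(5)=1+3=4, 1+fewest(4)=1+2=3) = 3
fewest(7) = min(1+fewest(6)=1+3=4, 1+fewest(5)=1+3=4, 1+fewest(0)=1+0=1) = 1
fewest(8) = min(1+fewest(7)=1+1=2, 1+fewest(6)=1+3=4, 1+fewest(1)=1+1=2) = 2
fewest(9) = min(1+fewest(8)=1+2=3, 1+fewest(7)=1+1=2, 1+fewest(2)=1+1=2) = 2
fewest(10) = min(1+fewest(9)=1+2=3, 1+fewest(8)=1+2=3, 1+fewest(3)=1+2=3) = 3
fewest(11) = min(1+fewest(10)=1+3=4, 1+fewest(9)=1+2=3, 1+fewest(4)=1+2=3, 1+fewest(0)=1+0=1) = 1
fewest(12) = min(1+fewest(11)=1+1=2, 1+fewest(10)=1+3=4, 1+fewest(5)=1+3=4, 1+fewest(1)=1+1=2) = 2
fewest(13) = min(1+fewest(12)=1+2=3, 1+fewest(11)=1+1=2, 1+fewest(6)=1+3=4, 1+fewest(2)=1+1=2) = 2

2


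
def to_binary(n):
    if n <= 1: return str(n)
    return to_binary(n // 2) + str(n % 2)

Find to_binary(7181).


to_binary(7181) = to_binary(3590) + '1'
to_binary(3590) = to_binary(1795) + '0'
to_binary(1795) = to_binary(897) + '1'
to_binary(897) = to_binary(448) + '1'
to_binary(448) = to_binary(224) + '0'
to_binary(224) = to_binary(112) + '0'
to_binary(112) = to_binary(56) + '0'
to_binary(56) = to_binary(28) + '0'
to_binary(28) = to_binary(14) + '0'
to_binary(14) = to_binary(7) + '0'
to_binary(7) = to_binary(3) + '1'
to_binary(3) = to_binary(1) + '1'
to_binary(1) = '1'  (base case)
Concatenating: '1' + '1' + '1' + '0' + '0' + '0' + '0' + '0' + '0' + '1' + '1' + '0' + '1' = '1110000001101'

1110000001101


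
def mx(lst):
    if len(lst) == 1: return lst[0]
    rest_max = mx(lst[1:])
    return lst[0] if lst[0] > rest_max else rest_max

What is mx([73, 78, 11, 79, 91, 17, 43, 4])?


mx([73, 78, 11, 79, 91, 17, 43, 4]): compare 73 with mx([78, 11, 79, 91, 17, 43, 4])
mx([78, 11, 79, 91, 17, 43, 4]): compare 78 with mx([11, 79, 91, 17, 43, 4])
mx([11, 79, 91, 17, 43, 4]): compare 11 with mx([79, 91, 17, 43, 4])
mx([79, 91, 17, 43, 4]): compare 79 with mx([91, 17, 43, 4])
mx([91, 17, 43, 4]): compare 91 with mx([17, 43, 4])
mx([17, 43, 4]): compare 17 with mx([43, 4])
mx([43, 4]): compare 43 with mx([4])
mx([4]) = 4  (base case)
Compare 43 with 4 -> 43
Compare 17 with 43 -> 43
Compare 91 with 43 -> 91
Compare 79 with 91 -> 91
Compare 11 with 91 -> 91
Compare 78 with 91 -> 91
Compare 73 with 91 -> 91

91


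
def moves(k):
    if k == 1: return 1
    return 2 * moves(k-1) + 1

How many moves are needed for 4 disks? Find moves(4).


moves(4) = 2 * moves(3) + 1
moves(3) = 2 * moves(2) + 1
moves(2) = 2 * moves(1) + 1
moves(1) = 1  (base case)
moves(2) = 2 * 1 + 1 = 3
moves(3) = 2 * 3 + 1 = 7
moves(4) = 2 * 7 + 1 = 15

15


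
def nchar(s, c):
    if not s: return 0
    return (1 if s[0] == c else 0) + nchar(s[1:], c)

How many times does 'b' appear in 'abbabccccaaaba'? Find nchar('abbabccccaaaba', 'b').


s[0]='a' != 'b' -> 0
s[0]='b' == 'b' -> 1
s[0]='b' == 'b' -> 1
s[0]='a' != 'b' -> 0
s[0]='b' == 'b' -> 1
s[0]='c' != 'b' -> 0
s[0]='c' != 'b' -> 0
s[0]='c' != 'b' -> 0
s[0]='c' != 'b' -> 0
s[0]='a' != 'b' -> 0
s[0]='a' != 'b' -> 0
s[0]='a' != 'b' -> 0
s[0]='b' == 'b' -> 1
s[0]='a' != 'b' -> 0
Sum: 0 + 1 + 1 + 0 + 1 + 0 + 0 + 0 + 0 + 0 + 0 + 0 + 1 + 0 = 4

4


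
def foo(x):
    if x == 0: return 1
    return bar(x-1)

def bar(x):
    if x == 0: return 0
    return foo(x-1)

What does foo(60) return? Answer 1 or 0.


foo(60) = bar(59)
bar(59) = foo(58)
foo(58) = bar(57)
bar(57) = foo(56)
foo(56) = bar(55)
bar(55) = foo(54)
foo(54) = bar(53)
bar(53) = foo(52)
foo(52) = bar(51)
bar(51) = foo(50)
foo(50) = bar(49)
bar(49) = foo(48)
foo(48) = bar(47)
bar(47) = foo(46)
foo(46) = bar(45)
bar(45) = foo(44)
foo(44) = bar(43)
bar(43) = foo(42)
foo(42) = bar(41)
bar(41) = foo(40)
foo(40) = bar(39)
bar(39) = foo(38)
foo(38) = bar(37)
bar(37) = foo(36)
foo(36) = bar(35)
bar(35) = foo(34)
foo(34) = bar(33)
bar(33) = foo(32)
foo(32) = bar(31)
bar(31) = foo(30)
foo(30) = bar(29)
bar(29) = foo(28)
foo(28) = bar(27)
bar(27) = foo(26)
foo(26) = bar(25)
bar(25) = foo(24)
foo(24) = bar(23)
bar(23) = foo(22)
foo(22) = bar(21)
bar(21) = foo(20)
foo(20) = bar(19)
bar(19) = foo(18)
foo(18) = bar(17)
bar(17) = foo(16)
foo(16) = bar(15)
bar(15) = foo(14)
foo(14) = bar(13)
bar(13) = foo(12)
foo(12) = bar(11)
bar(11) = foo(10)
foo(10) = bar(9)
bar(9) = foo(8)
foo(8) = bar(7)
bar(7) = foo(6)
foo(6) = bar(5)
bar(5) = foo(4)
foo(4) = bar(3)
bar(3) = foo(2)
foo(2) = bar(1)
bar(1) = foo(0)
foo(0) = 1  (base case)
Result: 1

1


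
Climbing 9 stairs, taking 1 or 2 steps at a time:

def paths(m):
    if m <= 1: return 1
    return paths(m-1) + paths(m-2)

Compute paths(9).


Building up from base cases:
paths(0) = 1
paths(1) = 1
paths(2) = paths(1) + paths(0) = 1 + 1 = 2
paths(3) = paths(2) + paths(1) = 2 + 1 = 3
paths(4) = paths(3) + paths(2) = 3 + 2 = 5
paths(5) = paths(4) + paths(3) = 5 + 3 = 8
paths(6) = paths(5) + paths(4) = 8 + 5 = 13
paths(7) = paths(6) + paths(5) = 13 + 8 = 21
paths(8) = paths(7) + paths(6) = 21 + 13 = 34
paths(9) = paths(8) + paths(7) = 34 + 21 = 55

55


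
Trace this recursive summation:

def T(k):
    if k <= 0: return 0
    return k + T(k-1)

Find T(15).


T(15)
= 15 + 14 + 13 + 12 + 11 + 10 + 9 + 8 + 7 + 6 + 5 + 4 + 3 + 2 + 1 + T(0)
= 15 + 14 + 13 + 12 + 11 + 10 + 9 + 8 + 7 + 6 + 5 + 4 + 3 + 2 + 1 + 0
= 120

120


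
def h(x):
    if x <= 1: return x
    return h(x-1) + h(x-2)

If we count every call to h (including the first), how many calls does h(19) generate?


Let C(n) = total calls for h(n)
C(0) = 1, C(1) = 1
C(2) = 1 + C(1) + C(0) = 1 + 1 + 1 = 3
C(3) = 1 + C(2) + C(1) = 1 + 3 + 1 = 5
C(4) = 1 + C(3) + C(2) = 1 + 5 + 3 = 9
C(5) = 1 + C(4) + C(3) = 1 + 9 + 5 = 15
C(6) = 1 + C(5) + C(4) = 1 + 15 + 9 = 25
C(7) = 1 + C(6) + C(5) = 1 + 25 + 15 = 41
C(8) = 1 + C(7) + C(6) = 1 + 41 + 25 = 67
C(9) = 1 + C(8) + C(7) = 1 + 67 + 41 = 109
C(10) = 1 + C(9) + C(8) = 1 + 109 + 67 = 177
C(11) = 1 + C(10) + C(9) = 1 + 177 + 109 = 287
C(12) = 1 + C(11) + C(10) = 1 + 287 + 177 = 465
C(13) = 1 + C(12) + C(11) = 1 + 465 + 287 = 753
C(14) = 1 + C(13) + C(12) = 1 + 753 + 465 = 1219
C(15) = 1 + C(14) + C(13) = 1 + 1219 + 753 = 1973
C(16) = 1 + C(15) + C(14) = 1 + 1973 + 1219 = 3193
C(17) = 1 + C(16) + C(15) = 1 + 3193 + 1973 = 5167
C(18) = 1 + C(17) + C(16) = 1 + 5167 + 3193 = 8361
C(19) = 1 + C(18) + C(17) = 1 + 8361 + 5167 = 13529

13529


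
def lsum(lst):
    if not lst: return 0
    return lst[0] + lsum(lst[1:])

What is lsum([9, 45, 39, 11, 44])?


lsum([9, 45, 39, 11, 44]) = 9 + lsum([45, 39, 11, 44])
lsum([45, 39, 11, 44]) = 45 + lsum([39, 11, 44])
lsum([39, 11, 44]) = 39 + lsum([11, 44])
lsum([11, 44]) = 11 + lsum([44])
lsum([44]) = 44 + lsum([])
lsum([]) = 0  (base case)
Total: 9 + 45 + 39 + 11 + 44 + 0 = 148

148


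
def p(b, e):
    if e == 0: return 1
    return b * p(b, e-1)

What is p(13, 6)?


p(13, 6)
= 13 * p(13, 5)
= 13 * 13 * p(13, 4)
= 13 * 13 * 13 * p(13, 3)
= 13 * 13 * 13 * 13 * p(13, 2)
= 13 * 13 * 13 * 13 * 13 * p(13, 1)
= 13 * 13 * 13 * 13 * 13 * 13 * p(13, 0)
= 13 * 13 * 13 * 13 * 13 * 13 * 1
= 4826809

4826809


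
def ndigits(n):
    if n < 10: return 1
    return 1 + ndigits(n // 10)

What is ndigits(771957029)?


ndigits(771957029) = 1 + ndigits(77195702)
ndigits(77195702) = 1 + ndigits(7719570)
ndigits(7719570) = 1 + ndigits(771957)
ndigits(771957) = 1 + ndigits(77195)
ndigits(77195) = 1 + ndigits(7719)
ndigits(7719) = 1 + ndigits(771)
ndigits(771) = 1 + ndigits(77)
ndigits(77) = 1 + ndigits(7)
ndigits(7) = 1  (base case: 7 < 10)
Unwinding: 1 + 1 + 1 + 1 + 1 + 1 + 1 + 1 + 1 = 9

9


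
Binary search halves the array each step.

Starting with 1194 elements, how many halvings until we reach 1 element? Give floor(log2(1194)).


1194 / 2 = 597
597 / 2 = 298
298 / 2 = 149
149 / 2 = 74
74 / 2 = 37
37 / 2 = 18
18 / 2 = 9
9 / 2 = 4
4 / 2 = 2
2 / 2 = 1
Reached 1 after 10 halvings

10


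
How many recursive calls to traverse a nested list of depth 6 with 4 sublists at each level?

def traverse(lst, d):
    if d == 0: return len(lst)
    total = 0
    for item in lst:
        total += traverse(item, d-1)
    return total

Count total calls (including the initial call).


At depth 0 (root): 1 call
At depth 1: each of 1 parents calls traverse on 4 children = 4 calls
At depth 2: each of 4 parents calls traverse on 4 children = 16 calls
At depth 3: each of 16 parents calls traverse on 4 children = 64 calls
At depth 4: each of 64 parents calls traverse on 4 children = 256 calls
At depth 5: each of 256 parents calls traverse on 4 children = 1024 calls
At depth 6: each of 1024 parents calls traverse on 4 children = 4096 calls
Total: 1 + 4 + 16 + 64 + 256 + 1024 + 4096 = 5461

5461


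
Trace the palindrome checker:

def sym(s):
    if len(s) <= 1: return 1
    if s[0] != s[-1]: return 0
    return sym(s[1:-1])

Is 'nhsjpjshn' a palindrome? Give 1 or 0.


sym('nhsjpjshn'): s[0]='n' == s[-1]='n' -> check sym('hsjpjsh')
sym('hsjpjsh'): s[0]='h' == s[-1]='h' -> check sym('sjpjs')
sym('sjpjs'): s[0]='s' == s[-1]='s' -> check sym('jpj')
sym('jpj'): s[0]='j' == s[-1]='j' -> check sym('p')
sym('p'): len <= 1 -> return 1  (base case)
Result: 1 (palindrome)

1


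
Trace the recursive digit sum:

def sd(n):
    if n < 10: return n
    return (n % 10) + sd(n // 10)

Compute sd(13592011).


sd(13592011) = 1 + sd(1359201)
sd(1359201) = 1 + sd(135920)
sd(135920) = 0 + sd(13592)
sd(13592) = 2 + sd(1359)
sd(1359) = 9 + sd(135)
sd(135) = 5 + sd(13)
sd(13) = 3 + sd(1)
sd(1) = 1  (base case)
Total: 1 + 1 + 0 + 2 + 9 + 5 + 3 + 1 = 22

22


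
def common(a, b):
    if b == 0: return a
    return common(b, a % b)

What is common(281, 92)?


common(281, 92) = common(92, 5)
common(92, 5) = common(5, 2)
common(5, 2) = common(2, 1)
common(2, 1) = common(1, 0)
common(1, 0) = 1  (base case)

1


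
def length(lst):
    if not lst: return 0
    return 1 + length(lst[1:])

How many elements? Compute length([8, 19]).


length([8, 19]) = 1 + length([19])
length([19]) = 1 + length([])
length([]) = 0  (base case)
Unwinding: 1 + 1 + 0 = 2

2


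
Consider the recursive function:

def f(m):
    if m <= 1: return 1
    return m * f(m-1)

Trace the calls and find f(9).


f(9)
= 9 * f(8)
= 9 * 8 * f(7)
= 9 * 8 * 7 * f(6)
= 9 * 8 * 7 * 6 * f(5)
= 9 * 8 * 7 * 6 * 5 * f(4)
= 9 * 8 * 7 * 6 * 5 * 4 * f(3)
= 9 * 8 * 7 * 6 * 5 * 4 * 3 * f(2)
= 9 * 8 * 7 * 6 * 5 * 4 * 3 * 2 * f(1)
= 9 * 8 * 7 * 6 * 5 * 4 * 3 * 2 * 1
= 362880

362880


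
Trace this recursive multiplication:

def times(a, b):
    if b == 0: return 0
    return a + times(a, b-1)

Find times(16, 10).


times(16, 10) = 16 + times(16, 9)
times(16, 9) = 16 + times(16, 8)
times(16, 8) = 16 + times(16, 7)
times(16, 7) = 16 + times(16, 6)
times(16, 6) = 16 + times(16, 5)
times(16, 5) = 16 + times(16, 4)
times(16, 4) = 16 + times(16, 3)
times(16, 3) = 16 + times(16, 2)
times(16, 2) = 16 + times(16, 1)
times(16, 1) = 16 + times(16, 0)
times(16, 0) = 0  (base case)
Total: 16 + 16 + 16 + 16 + 16 + 16 + 16 + 16 + 16 + 16 + 0 = 160

160


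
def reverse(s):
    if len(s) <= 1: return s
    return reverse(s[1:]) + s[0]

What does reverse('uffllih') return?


reverse('uffllih') = reverse('ffllih') + 'u'
reverse('ffllih') = reverse('fllih') + 'f'
reverse('fllih') = reverse('llih') + 'f'
reverse('llih') = reverse('lih') + 'l'
reverse('lih') = reverse('ih') + 'l'
reverse('ih') = reverse('h') + 'i'
reverse('h') = 'h'  (base case)
Concatenating: 'h' + 'i' + 'l' + 'l' + 'f' + 'f' + 'u' = 'hillffu'

hillffu
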